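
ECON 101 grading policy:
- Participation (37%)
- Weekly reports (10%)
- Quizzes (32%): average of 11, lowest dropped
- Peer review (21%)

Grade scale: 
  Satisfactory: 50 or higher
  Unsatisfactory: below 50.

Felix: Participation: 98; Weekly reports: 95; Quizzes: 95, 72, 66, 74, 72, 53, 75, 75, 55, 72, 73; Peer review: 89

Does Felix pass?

Quizzes: drop 53 → average of remaining 10 = 729/10 = 72.9
Weighted total:
  Participation 98 × 0.37 = 36.26
  Weekly reports 95 × 0.1 = 9.5
  Quizzes 72.9 × 0.32 = 23.328
  Peer review 89 × 0.21 = 18.69
Sum = 87.778
87.778 ≥ 50 → Satisfactory

Satisfactory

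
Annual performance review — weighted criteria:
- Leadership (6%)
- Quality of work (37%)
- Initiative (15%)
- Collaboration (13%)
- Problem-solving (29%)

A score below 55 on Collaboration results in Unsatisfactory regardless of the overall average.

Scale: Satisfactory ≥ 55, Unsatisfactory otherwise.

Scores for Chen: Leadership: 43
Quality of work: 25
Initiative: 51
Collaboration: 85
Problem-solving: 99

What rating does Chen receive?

Collaboration score 85 ≥ 55: minimum met.
Weighted total:
  Leadership 43 × 0.06 = 2.58
  Quality of work 25 × 0.37 = 9.25
  Initiative 51 × 0.15 = 7.65
  Collaboration 85 × 0.13 = 11.05
  Problem-solving 99 × 0.29 = 28.71
Sum = 59.24
59.24 ≥ 55 → Satisfactory

Satisfactory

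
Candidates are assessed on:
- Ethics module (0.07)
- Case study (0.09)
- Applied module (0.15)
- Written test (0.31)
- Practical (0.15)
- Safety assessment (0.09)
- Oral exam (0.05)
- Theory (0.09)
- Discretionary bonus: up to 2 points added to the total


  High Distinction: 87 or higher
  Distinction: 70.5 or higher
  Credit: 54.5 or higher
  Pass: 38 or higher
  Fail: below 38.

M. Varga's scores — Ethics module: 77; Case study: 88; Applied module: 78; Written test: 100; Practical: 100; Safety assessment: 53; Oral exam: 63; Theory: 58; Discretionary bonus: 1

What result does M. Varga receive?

Distinction

Weighted total:
  Ethics module 77 × 0.07 = 5.39
  Case study 88 × 0.09 = 7.92
  Applied module 78 × 0.15 = 11.7
  Written test 100 × 0.31 = 31
  Practical 100 × 0.15 = 15
  Safety assessment 53 × 0.09 = 4.77
  Oral exam 63 × 0.05 = 3.15
  Theory 58 × 0.09 = 5.22
Sum = 84.15
Discretionary bonus: 84.15 + 1 = 85.15
85.15 is ≥ 70.5 and < 87 → Distinction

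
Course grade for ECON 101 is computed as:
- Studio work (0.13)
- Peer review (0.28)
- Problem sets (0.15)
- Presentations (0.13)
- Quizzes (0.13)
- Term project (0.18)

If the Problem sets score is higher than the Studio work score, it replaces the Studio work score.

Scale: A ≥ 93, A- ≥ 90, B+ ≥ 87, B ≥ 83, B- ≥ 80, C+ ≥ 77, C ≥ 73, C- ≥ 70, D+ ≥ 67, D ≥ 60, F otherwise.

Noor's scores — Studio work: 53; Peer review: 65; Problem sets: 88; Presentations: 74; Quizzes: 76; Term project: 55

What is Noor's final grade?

C-

Problem sets (88) > Studio work (53), so Studio work counts as 88.
Weighted total:
  Studio work 88 × 0.13 = 11.44
  Peer review 65 × 0.28 = 18.2
  Problem sets 88 × 0.15 = 13.2
  Presentations 74 × 0.13 = 9.62
  Quizzes 76 × 0.13 = 9.88
  Term project 55 × 0.18 = 9.9
Sum = 72.24
72.24 is ≥ 70 and < 73 → C-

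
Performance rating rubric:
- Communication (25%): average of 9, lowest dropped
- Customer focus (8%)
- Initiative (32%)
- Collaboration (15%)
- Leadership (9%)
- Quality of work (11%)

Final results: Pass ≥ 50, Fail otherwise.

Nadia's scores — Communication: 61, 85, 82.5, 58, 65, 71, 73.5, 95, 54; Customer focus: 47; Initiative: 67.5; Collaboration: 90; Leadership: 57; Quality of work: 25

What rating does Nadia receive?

Communication: drop 54 → average of remaining 8 = 591/8 = 73.875
Weighted total:
  Communication 73.875 × 0.25 = 18.46875
  Customer focus 47 × 0.08 = 3.76
  Initiative 67.5 × 0.32 = 21.6
  Collaboration 90 × 0.15 = 13.5
  Leadership 57 × 0.09 = 5.13
  Quality of work 25 × 0.11 = 2.75
Sum = 65.20875
65.20875 ≥ 50 → Pass

Pass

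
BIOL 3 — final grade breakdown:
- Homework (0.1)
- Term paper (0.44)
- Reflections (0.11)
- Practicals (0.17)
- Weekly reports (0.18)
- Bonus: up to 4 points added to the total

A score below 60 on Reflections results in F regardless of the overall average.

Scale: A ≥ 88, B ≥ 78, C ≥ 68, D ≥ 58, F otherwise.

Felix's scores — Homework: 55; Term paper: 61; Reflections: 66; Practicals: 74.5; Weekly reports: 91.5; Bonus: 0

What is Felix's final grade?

Reflections score 66 ≥ 60: minimum met.
Weighted total:
  Homework 55 × 0.1 = 5.5
  Term paper 61 × 0.44 = 26.84
  Reflections 66 × 0.11 = 7.26
  Practicals 74.5 × 0.17 = 12.665
  Weekly reports 91.5 × 0.18 = 16.47
Sum = 68.735
Bonus: 68.735 + 0 = 68.735
68.735 is ≥ 68 and < 78 → C

C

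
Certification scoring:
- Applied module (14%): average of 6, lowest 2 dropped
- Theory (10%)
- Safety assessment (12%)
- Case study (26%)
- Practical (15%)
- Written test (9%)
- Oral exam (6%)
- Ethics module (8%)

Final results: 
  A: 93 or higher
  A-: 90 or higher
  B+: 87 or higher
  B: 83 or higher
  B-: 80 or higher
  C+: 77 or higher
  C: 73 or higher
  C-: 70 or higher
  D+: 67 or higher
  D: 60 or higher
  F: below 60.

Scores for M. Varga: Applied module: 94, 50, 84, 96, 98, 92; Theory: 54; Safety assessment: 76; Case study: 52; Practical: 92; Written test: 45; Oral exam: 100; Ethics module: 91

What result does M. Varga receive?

C-

Applied module: drop 50, 84 → average of remaining 4 = 380/4 = 95
Weighted total:
  Applied module 95 × 0.14 = 13.3
  Theory 54 × 0.1 = 5.4
  Safety assessment 76 × 0.12 = 9.12
  Case study 52 × 0.26 = 13.52
  Practical 92 × 0.15 = 13.8
  Written test 45 × 0.09 = 4.05
  Oral exam 100 × 0.06 = 6
  Ethics module 91 × 0.08 = 7.28
Sum = 72.47
72.47 is ≥ 70 and < 73 → C-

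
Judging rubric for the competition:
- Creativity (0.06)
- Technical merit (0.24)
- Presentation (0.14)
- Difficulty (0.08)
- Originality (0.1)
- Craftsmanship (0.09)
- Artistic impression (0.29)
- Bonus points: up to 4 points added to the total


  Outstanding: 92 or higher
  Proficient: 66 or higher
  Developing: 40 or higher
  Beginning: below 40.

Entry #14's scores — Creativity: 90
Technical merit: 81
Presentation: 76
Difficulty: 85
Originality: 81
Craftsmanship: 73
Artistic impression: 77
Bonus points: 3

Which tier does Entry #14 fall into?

Weighted total:
  Creativity 90 × 0.06 = 5.4
  Technical merit 81 × 0.24 = 19.44
  Presentation 76 × 0.14 = 10.64
  Difficulty 85 × 0.08 = 6.8
  Originality 81 × 0.1 = 8.1
  Craftsmanship 73 × 0.09 = 6.57
  Artistic impression 77 × 0.29 = 22.33
Sum = 79.28
Bonus points: 79.28 + 3 = 82.28
82.28 is ≥ 66 and < 92 → Proficient

Proficient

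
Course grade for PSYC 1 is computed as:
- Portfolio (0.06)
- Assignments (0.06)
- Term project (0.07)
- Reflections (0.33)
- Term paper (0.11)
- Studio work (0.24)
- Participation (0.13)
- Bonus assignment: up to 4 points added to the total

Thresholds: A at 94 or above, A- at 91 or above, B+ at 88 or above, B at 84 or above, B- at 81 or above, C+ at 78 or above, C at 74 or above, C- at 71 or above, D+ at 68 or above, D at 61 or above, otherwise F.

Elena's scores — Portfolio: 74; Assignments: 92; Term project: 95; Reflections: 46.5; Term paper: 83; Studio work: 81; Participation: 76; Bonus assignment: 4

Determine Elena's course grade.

Weighted total:
  Portfolio 74 × 0.06 = 4.44
  Assignments 92 × 0.06 = 5.52
  Term project 95 × 0.07 = 6.65
  Reflections 46.5 × 0.33 = 15.345
  Term paper 83 × 0.11 = 9.13
  Studio work 81 × 0.24 = 19.44
  Participation 76 × 0.13 = 9.88
Sum = 70.405
Bonus assignment: 70.405 + 4 = 74.405
74.405 is ≥ 74 and < 78 → C

C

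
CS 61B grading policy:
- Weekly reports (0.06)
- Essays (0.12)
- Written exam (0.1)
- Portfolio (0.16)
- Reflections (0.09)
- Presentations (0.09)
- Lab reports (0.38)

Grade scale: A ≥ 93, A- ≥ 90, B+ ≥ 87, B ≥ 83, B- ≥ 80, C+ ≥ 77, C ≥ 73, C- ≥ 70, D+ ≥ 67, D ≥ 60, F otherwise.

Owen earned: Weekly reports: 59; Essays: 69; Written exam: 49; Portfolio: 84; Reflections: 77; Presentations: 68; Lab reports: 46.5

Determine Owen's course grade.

D

Weighted total:
  Weekly reports 59 × 0.06 = 3.54
  Essays 69 × 0.12 = 8.28
  Written exam 49 × 0.1 = 4.9
  Portfolio 84 × 0.16 = 13.44
  Reflections 77 × 0.09 = 6.93
  Presentations 68 × 0.09 = 6.12
  Lab reports 46.5 × 0.38 = 17.67
Sum = 60.88
60.88 is ≥ 60 and < 67 → D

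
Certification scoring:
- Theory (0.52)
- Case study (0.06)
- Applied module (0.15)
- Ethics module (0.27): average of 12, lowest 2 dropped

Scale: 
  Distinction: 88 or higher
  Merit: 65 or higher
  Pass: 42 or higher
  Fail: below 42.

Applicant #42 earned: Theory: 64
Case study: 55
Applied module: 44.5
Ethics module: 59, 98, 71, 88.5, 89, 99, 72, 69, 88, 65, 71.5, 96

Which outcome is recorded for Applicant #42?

Ethics module: drop 59, 65 → average of remaining 10 = 842/10 = 84.2
Weighted total:
  Theory 64 × 0.52 = 33.28
  Case study 55 × 0.06 = 3.3
  Applied module 44.5 × 0.15 = 6.675
  Ethics module 84.2 × 0.27 = 22.734
Sum = 65.989
65.989 is ≥ 65 and < 88 → Merit

Merit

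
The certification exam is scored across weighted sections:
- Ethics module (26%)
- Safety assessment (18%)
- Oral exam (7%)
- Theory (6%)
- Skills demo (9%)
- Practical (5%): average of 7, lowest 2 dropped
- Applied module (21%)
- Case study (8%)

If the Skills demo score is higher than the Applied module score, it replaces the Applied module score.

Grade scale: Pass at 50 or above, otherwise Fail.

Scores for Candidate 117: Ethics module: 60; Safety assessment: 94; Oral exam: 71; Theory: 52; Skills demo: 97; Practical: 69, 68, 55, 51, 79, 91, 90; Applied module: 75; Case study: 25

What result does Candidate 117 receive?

Practical: drop 51, 55 → average of remaining 5 = 397/5 = 79.4
Skills demo (97) > Applied module (75), so Applied module counts as 97.
Weighted total:
  Ethics module 60 × 0.26 = 15.6
  Safety assessment 94 × 0.18 = 16.92
  Oral exam 71 × 0.07 = 4.97
  Theory 52 × 0.06 = 3.12
  Skills demo 97 × 0.09 = 8.73
  Practical 79.4 × 0.05 = 3.97
  Applied module 97 × 0.21 = 20.37
  Case study 25 × 0.08 = 2
Sum = 75.68
75.68 ≥ 50 → Pass

Pass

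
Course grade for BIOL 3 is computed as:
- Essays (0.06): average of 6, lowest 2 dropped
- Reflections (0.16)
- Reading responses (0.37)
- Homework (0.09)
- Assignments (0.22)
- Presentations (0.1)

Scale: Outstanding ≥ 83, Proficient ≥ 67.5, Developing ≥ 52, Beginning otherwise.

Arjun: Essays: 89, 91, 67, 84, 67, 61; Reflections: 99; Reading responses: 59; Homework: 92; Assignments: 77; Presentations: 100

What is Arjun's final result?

Essays: drop 61, 67 → average of remaining 4 = 331/4 = 82.75
Weighted total:
  Essays 82.75 × 0.06 = 4.965
  Reflections 99 × 0.16 = 15.84
  Reading responses 59 × 0.37 = 21.83
  Homework 92 × 0.09 = 8.28
  Assignments 77 × 0.22 = 16.94
  Presentations 100 × 0.1 = 10
Sum = 77.855
77.855 is ≥ 67.5 and < 83 → Proficient

Proficient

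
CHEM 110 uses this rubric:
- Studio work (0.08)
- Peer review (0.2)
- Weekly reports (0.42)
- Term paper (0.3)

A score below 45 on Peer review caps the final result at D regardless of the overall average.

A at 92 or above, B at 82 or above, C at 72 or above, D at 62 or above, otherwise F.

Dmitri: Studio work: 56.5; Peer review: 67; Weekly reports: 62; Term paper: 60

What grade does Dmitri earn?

Peer review score 67 ≥ 45: minimum met.
Weighted total:
  Studio work 56.5 × 0.08 = 4.52
  Peer review 67 × 0.2 = 13.4
  Weekly reports 62 × 0.42 = 26.04
  Term paper 60 × 0.3 = 18
Sum = 61.96
61.96 < 62 → F

F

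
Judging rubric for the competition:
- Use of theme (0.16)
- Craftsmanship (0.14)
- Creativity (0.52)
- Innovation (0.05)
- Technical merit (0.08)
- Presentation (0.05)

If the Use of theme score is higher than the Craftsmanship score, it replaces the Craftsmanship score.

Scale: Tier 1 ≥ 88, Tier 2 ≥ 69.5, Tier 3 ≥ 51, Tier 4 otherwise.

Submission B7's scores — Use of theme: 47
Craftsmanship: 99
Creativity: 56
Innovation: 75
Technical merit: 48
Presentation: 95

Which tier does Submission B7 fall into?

Tier 3

Use of theme (47) ≤ Craftsmanship (99), so Craftsmanship stays at 99.
Weighted total:
  Use of theme 47 × 0.16 = 7.52
  Craftsmanship 99 × 0.14 = 13.86
  Creativity 56 × 0.52 = 29.12
  Innovation 75 × 0.05 = 3.75
  Technical merit 48 × 0.08 = 3.84
  Presentation 95 × 0.05 = 4.75
Sum = 62.84
62.84 is ≥ 51 and < 69.5 → Tier 3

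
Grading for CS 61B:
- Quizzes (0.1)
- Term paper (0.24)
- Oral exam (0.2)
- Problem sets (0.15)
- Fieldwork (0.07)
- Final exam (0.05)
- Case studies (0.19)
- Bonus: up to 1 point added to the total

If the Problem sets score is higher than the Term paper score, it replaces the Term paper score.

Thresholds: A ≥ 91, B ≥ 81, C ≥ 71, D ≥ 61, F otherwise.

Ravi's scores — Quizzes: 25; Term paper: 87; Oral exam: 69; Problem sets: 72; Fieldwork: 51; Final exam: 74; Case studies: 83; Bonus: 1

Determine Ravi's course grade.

C

Problem sets (72) ≤ Term paper (87), so Term paper stays at 87.
Weighted total:
  Quizzes 25 × 0.1 = 2.5
  Term paper 87 × 0.24 = 20.88
  Oral exam 69 × 0.2 = 13.8
  Problem sets 72 × 0.15 = 10.8
  Fieldwork 51 × 0.07 = 3.57
  Final exam 74 × 0.05 = 3.7
  Case studies 83 × 0.19 = 15.77
Sum = 71.02
Bonus: 71.02 + 1 = 72.02
72.02 is ≥ 71 and < 81 → C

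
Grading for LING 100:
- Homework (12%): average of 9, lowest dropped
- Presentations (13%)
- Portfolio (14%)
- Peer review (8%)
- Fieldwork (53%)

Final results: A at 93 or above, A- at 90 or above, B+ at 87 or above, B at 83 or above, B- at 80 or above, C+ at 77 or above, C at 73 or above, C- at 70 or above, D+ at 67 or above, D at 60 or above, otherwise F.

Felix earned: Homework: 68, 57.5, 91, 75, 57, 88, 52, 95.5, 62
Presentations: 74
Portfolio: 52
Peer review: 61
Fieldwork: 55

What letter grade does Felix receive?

F

Homework: drop 52 → average of remaining 8 = 594/8 = 74.25
Weighted total:
  Homework 74.25 × 0.12 = 8.91
  Presentations 74 × 0.13 = 9.62
  Portfolio 52 × 0.14 = 7.28
  Peer review 61 × 0.08 = 4.88
  Fieldwork 55 × 0.53 = 29.15
Sum = 59.84
59.84 < 60 → F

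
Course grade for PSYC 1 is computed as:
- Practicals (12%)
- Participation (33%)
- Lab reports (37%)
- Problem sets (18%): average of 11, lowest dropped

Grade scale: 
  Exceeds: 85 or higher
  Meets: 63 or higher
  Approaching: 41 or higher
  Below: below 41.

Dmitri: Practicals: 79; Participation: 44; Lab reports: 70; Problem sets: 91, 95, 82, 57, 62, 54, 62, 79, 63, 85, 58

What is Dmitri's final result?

Meets

Problem sets: drop 54 → average of remaining 10 = 734/10 = 73.4
Weighted total:
  Practicals 79 × 0.12 = 9.48
  Participation 44 × 0.33 = 14.52
  Lab reports 70 × 0.37 = 25.9
  Problem sets 73.4 × 0.18 = 13.212
Sum = 63.112
63.112 is ≥ 63 and < 85 → Meets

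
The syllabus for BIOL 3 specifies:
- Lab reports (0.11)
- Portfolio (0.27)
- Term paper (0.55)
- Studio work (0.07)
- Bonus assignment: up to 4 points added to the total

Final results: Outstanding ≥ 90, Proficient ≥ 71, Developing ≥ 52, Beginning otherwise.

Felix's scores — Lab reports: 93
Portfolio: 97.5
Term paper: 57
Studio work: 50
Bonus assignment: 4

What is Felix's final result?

Weighted total:
  Lab reports 93 × 0.11 = 10.23
  Portfolio 97.5 × 0.27 = 26.325
  Term paper 57 × 0.55 = 31.35
  Studio work 50 × 0.07 = 3.5
Sum = 71.405
Bonus assignment: 71.405 + 4 = 75.405
75.405 is ≥ 71 and < 90 → Proficient

Proficient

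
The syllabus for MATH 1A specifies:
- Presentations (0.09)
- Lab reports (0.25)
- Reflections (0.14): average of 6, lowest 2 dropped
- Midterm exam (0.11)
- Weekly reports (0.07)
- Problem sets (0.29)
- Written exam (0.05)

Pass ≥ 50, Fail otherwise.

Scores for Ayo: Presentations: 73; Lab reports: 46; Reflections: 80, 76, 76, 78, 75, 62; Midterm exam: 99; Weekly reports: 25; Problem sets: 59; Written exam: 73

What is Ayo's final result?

Pass

Reflections: drop 62, 75 → average of remaining 4 = 310/4 = 77.5
Weighted total:
  Presentations 73 × 0.09 = 6.57
  Lab reports 46 × 0.25 = 11.5
  Reflections 77.5 × 0.14 = 10.85
  Midterm exam 99 × 0.11 = 10.89
  Weekly reports 25 × 0.07 = 1.75
  Problem sets 59 × 0.29 = 17.11
  Written exam 73 × 0.05 = 3.65
Sum = 62.32
62.32 ≥ 50 → Pass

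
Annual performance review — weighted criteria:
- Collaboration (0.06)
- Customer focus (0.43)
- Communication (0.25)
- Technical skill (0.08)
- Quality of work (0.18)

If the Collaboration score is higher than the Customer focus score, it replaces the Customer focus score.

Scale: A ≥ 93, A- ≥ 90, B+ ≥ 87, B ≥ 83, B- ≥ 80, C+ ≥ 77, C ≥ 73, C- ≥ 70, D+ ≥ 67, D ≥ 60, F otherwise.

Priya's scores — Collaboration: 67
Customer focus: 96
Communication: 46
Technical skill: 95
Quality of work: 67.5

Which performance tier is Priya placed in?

Collaboration (67) ≤ Customer focus (96), so Customer focus stays at 96.
Weighted total:
  Collaboration 67 × 0.06 = 4.02
  Customer focus 96 × 0.43 = 41.28
  Communication 46 × 0.25 = 11.5
  Technical skill 95 × 0.08 = 7.6
  Quality of work 67.5 × 0.18 = 12.15
Sum = 76.55
76.55 is ≥ 73 and < 77 → C

C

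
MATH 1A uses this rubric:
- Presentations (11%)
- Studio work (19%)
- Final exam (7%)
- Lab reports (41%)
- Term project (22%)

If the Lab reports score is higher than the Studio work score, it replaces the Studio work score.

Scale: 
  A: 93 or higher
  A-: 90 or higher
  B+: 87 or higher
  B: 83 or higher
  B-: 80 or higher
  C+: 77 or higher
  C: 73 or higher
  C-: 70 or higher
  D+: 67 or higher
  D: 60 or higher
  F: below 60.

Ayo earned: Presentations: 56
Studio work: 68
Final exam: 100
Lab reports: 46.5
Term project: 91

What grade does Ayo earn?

Lab reports (46.5) ≤ Studio work (68), so Studio work stays at 68.
Weighted total:
  Presentations 56 × 0.11 = 6.16
  Studio work 68 × 0.19 = 12.92
  Final exam 100 × 0.07 = 7
  Lab reports 46.5 × 0.41 = 19.065
  Term project 91 × 0.22 = 20.02
Sum = 65.165
65.165 is ≥ 60 and < 67 → D

D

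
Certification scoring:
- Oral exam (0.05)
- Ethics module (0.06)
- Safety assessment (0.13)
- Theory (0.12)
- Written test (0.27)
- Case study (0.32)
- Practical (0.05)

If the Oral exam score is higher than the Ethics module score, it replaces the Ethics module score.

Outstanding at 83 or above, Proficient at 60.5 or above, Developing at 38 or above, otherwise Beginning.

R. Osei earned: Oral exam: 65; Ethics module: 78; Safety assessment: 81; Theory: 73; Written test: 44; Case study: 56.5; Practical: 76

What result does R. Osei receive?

Oral exam (65) ≤ Ethics module (78), so Ethics module stays at 78.
Weighted total:
  Oral exam 65 × 0.05 = 3.25
  Ethics module 78 × 0.06 = 4.68
  Safety assessment 81 × 0.13 = 10.53
  Theory 73 × 0.12 = 8.76
  Written test 44 × 0.27 = 11.88
  Case study 56.5 × 0.32 = 18.08
  Practical 76 × 0.05 = 3.8
Sum = 60.98
60.98 is ≥ 60.5 and < 83 → Proficient

Proficient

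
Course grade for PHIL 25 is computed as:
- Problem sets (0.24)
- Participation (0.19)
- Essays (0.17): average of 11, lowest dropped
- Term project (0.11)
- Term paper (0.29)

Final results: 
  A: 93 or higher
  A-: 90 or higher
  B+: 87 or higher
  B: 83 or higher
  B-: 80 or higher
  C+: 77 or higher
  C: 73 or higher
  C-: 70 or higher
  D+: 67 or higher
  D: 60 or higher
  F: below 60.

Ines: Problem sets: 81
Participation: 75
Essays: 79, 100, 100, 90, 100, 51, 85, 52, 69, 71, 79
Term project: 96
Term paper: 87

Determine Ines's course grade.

Essays: drop 51 → average of remaining 10 = 825/10 = 82.5
Weighted total:
  Problem sets 81 × 0.24 = 19.44
  Participation 75 × 0.19 = 14.25
  Essays 82.5 × 0.17 = 14.025
  Term project 96 × 0.11 = 10.56
  Term paper 87 × 0.29 = 25.23
Sum = 83.505
83.505 is ≥ 83 and < 87 → B

B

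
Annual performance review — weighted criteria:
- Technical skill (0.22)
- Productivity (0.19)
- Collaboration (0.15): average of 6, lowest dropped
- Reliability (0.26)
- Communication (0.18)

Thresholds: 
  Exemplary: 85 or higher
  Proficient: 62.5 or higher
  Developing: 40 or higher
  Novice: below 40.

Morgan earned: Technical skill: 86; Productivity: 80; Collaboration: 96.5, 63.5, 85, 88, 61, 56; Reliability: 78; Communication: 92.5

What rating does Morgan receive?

Collaboration: drop 56 → average of remaining 5 = 394/5 = 78.8
Weighted total:
  Technical skill 86 × 0.22 = 18.92
  Productivity 80 × 0.19 = 15.2
  Collaboration 78.8 × 0.15 = 11.82
  Reliability 78 × 0.26 = 20.28
  Communication 92.5 × 0.18 = 16.65
Sum = 82.87
82.87 is ≥ 62.5 and < 85 → Proficient

Proficient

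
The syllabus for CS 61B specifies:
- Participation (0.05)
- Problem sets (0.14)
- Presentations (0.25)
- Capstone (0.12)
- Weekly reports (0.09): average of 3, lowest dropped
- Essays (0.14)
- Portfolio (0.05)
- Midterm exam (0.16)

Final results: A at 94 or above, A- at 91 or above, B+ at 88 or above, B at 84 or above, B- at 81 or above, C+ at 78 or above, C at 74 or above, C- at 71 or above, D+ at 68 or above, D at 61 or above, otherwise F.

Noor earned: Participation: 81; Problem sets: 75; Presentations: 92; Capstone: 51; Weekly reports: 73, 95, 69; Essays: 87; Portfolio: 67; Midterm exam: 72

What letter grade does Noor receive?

C+

Weekly reports: drop 69 → average of remaining 2 = 168/2 = 84
Weighted total:
  Participation 81 × 0.05 = 4.05
  Problem sets 75 × 0.14 = 10.5
  Presentations 92 × 0.25 = 23
  Capstone 51 × 0.12 = 6.12
  Weekly reports 84 × 0.09 = 7.56
  Essays 87 × 0.14 = 12.18
  Portfolio 67 × 0.05 = 3.35
  Midterm exam 72 × 0.16 = 11.52
Sum = 78.28
78.28 is ≥ 78 and < 81 → C+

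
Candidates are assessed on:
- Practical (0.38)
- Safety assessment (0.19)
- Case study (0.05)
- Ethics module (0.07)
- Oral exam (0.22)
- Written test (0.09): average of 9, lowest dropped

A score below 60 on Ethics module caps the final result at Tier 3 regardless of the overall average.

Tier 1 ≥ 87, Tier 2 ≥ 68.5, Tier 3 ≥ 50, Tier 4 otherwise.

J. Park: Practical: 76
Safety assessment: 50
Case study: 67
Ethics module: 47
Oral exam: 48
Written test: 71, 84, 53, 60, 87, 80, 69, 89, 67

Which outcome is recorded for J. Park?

Written test: drop 53 → average of remaining 8 = 607/8 = 75.875
Ethics module score 47 < 60: minimum not met.
Weighted total:
  Practical 76 × 0.38 = 28.88
  Safety assessment 50 × 0.19 = 9.5
  Case study 67 × 0.05 = 3.35
  Ethics module 47 × 0.07 = 3.29
  Oral exam 48 × 0.22 = 10.56
  Written test 75.875 × 0.09 = 6.82875
Sum = 62.40875
62.40875 would be Tier 3; cap at Tier 3 applies → Tier 3.

Tier 3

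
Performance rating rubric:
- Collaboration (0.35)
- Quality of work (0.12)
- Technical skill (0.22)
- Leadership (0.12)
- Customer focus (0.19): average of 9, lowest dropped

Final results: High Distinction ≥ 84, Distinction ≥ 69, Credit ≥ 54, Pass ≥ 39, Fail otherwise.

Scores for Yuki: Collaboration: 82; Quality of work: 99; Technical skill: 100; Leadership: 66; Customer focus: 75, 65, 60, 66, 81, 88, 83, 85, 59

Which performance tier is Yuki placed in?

High Distinction

Customer focus: drop 59 → average of remaining 8 = 603/8 = 75.375
Weighted total:
  Collaboration 82 × 0.35 = 28.7
  Quality of work 99 × 0.12 = 11.88
  Technical skill 100 × 0.22 = 22
  Leadership 66 × 0.12 = 7.92
  Customer focus 75.375 × 0.19 = 14.32125
Sum = 84.82125
84.82125 ≥ 84 → High Distinction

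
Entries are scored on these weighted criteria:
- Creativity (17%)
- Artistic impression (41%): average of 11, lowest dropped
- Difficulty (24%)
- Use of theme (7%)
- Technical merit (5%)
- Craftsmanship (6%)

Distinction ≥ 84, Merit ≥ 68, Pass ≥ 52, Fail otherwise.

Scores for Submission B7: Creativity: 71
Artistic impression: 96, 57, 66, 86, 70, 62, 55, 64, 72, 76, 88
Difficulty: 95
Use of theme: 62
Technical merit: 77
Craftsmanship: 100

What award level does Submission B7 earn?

Artistic impression: drop 55 → average of remaining 10 = 737/10 = 73.7
Weighted total:
  Creativity 71 × 0.17 = 12.07
  Artistic impression 73.7 × 0.41 = 30.217
  Difficulty 95 × 0.24 = 22.8
  Use of theme 62 × 0.07 = 4.34
  Technical merit 77 × 0.05 = 3.85
  Craftsmanship 100 × 0.06 = 6
Sum = 79.277
79.277 is ≥ 68 and < 84 → Merit

Merit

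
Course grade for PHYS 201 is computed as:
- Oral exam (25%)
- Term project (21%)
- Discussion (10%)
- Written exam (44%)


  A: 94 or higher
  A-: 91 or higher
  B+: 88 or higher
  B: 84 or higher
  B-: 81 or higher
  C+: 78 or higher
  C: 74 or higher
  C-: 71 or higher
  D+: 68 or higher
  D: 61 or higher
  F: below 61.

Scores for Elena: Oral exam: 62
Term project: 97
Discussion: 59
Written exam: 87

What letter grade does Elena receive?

C+

Weighted total:
  Oral exam 62 × 0.25 = 15.5
  Term project 97 × 0.21 = 20.37
  Discussion 59 × 0.1 = 5.9
  Written exam 87 × 0.44 = 38.28
Sum = 80.05
80.05 is ≥ 78 and < 81 → C+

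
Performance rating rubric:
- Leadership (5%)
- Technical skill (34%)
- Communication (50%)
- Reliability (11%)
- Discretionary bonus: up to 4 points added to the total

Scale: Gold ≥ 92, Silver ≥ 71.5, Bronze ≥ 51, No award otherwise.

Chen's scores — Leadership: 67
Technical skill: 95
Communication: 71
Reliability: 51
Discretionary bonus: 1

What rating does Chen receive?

Weighted total:
  Leadership 67 × 0.05 = 3.35
  Technical skill 95 × 0.34 = 32.3
  Communication 71 × 0.5 = 35.5
  Reliability 51 × 0.11 = 5.61
Sum = 76.76
Discretionary bonus: 76.76 + 1 = 77.76
77.76 is ≥ 71.5 and < 92 → Silver

Silver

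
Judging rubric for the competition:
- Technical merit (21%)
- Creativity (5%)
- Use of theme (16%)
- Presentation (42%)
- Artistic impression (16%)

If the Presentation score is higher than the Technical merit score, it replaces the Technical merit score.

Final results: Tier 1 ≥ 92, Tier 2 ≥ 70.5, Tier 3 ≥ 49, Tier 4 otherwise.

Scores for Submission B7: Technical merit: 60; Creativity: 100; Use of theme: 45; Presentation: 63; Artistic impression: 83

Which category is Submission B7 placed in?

Tier 3

Presentation (63) > Technical merit (60), so Technical merit counts as 63.
Weighted total:
  Technical merit 63 × 0.21 = 13.23
  Creativity 100 × 0.05 = 5
  Use of theme 45 × 0.16 = 7.2
  Presentation 63 × 0.42 = 26.46
  Artistic impression 83 × 0.16 = 13.28
Sum = 65.17
65.17 is ≥ 49 and < 70.5 → Tier 3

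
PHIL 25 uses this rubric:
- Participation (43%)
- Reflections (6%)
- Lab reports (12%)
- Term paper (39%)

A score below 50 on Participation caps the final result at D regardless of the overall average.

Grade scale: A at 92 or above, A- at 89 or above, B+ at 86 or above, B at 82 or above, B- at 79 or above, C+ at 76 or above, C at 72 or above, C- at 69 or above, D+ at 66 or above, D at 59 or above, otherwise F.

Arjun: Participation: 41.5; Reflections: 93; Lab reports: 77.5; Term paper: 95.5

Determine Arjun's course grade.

Participation score 41.5 < 50: minimum not met.
Weighted total:
  Participation 41.5 × 0.43 = 17.845
  Reflections 93 × 0.06 = 5.58
  Lab reports 77.5 × 0.12 = 9.3
  Term paper 95.5 × 0.39 = 37.245
Sum = 69.97
69.97 would be C-; cap at D applies → D.

D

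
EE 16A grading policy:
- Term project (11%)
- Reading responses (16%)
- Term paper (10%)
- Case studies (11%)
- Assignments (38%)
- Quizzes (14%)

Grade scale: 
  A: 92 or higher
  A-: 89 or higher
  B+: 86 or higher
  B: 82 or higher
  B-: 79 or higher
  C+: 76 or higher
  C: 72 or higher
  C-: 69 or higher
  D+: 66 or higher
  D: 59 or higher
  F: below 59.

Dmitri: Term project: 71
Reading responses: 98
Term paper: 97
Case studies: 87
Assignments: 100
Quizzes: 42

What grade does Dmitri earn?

B+

Weighted total:
  Term project 71 × 0.11 = 7.81
  Reading responses 98 × 0.16 = 15.68
  Term paper 97 × 0.1 = 9.7
  Case studies 87 × 0.11 = 9.57
  Assignments 100 × 0.38 = 38
  Quizzes 42 × 0.14 = 5.88
Sum = 86.64
86.64 is ≥ 86 and < 89 → B+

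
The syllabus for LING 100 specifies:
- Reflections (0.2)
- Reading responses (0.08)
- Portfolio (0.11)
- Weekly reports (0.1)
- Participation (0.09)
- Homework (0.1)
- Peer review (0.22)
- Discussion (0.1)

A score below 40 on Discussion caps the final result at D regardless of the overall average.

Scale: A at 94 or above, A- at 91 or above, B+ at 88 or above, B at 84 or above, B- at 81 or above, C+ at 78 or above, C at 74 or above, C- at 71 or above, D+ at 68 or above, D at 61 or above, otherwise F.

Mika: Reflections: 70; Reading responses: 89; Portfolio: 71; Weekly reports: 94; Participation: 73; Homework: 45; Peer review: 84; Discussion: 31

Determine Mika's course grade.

Discussion score 31 < 40: minimum not met.
Weighted total:
  Reflections 70 × 0.2 = 14
  Reading responses 89 × 0.08 = 7.12
  Portfolio 71 × 0.11 = 7.81
  Weekly reports 94 × 0.1 = 9.4
  Participation 73 × 0.09 = 6.57
  Homework 45 × 0.1 = 4.5
  Peer review 84 × 0.22 = 18.48
  Discussion 31 × 0.1 = 3.1
Sum = 70.98
70.98 would be D+; cap at D applies → D.

D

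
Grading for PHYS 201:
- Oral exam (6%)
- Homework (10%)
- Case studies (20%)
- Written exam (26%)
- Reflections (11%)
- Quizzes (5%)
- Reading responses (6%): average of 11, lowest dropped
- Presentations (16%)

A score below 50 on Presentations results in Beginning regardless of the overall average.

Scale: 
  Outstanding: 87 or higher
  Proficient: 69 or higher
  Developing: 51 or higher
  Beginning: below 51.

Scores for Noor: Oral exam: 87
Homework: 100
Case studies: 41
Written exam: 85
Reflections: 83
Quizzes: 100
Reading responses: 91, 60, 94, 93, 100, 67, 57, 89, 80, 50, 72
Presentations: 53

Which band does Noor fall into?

Proficient

Reading responses: drop 50 → average of remaining 10 = 803/10 = 80.3
Presentations score 53 ≥ 50: minimum met.
Weighted total:
  Oral exam 87 × 0.06 = 5.22
  Homework 100 × 0.1 = 10
  Case studies 41 × 0.2 = 8.2
  Written exam 85 × 0.26 = 22.1
  Reflections 83 × 0.11 = 9.13
  Quizzes 100 × 0.05 = 5
  Reading responses 80.3 × 0.06 = 4.818
  Presentations 53 × 0.16 = 8.48
Sum = 72.948
72.948 is ≥ 69 and < 87 → Proficient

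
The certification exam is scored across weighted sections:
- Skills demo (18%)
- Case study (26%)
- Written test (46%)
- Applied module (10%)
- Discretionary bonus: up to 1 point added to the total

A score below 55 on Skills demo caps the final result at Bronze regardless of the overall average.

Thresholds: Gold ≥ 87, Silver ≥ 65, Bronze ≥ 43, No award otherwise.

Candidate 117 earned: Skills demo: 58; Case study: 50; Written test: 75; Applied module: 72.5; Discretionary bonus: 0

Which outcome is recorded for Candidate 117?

Skills demo score 58 ≥ 55: minimum met.
Weighted total:
  Skills demo 58 × 0.18 = 10.44
  Case study 50 × 0.26 = 13
  Written test 75 × 0.46 = 34.5
  Applied module 72.5 × 0.1 = 7.25
Sum = 65.19
Discretionary bonus: 65.19 + 0 = 65.19
65.19 is ≥ 65 and < 87 → Silver

Silver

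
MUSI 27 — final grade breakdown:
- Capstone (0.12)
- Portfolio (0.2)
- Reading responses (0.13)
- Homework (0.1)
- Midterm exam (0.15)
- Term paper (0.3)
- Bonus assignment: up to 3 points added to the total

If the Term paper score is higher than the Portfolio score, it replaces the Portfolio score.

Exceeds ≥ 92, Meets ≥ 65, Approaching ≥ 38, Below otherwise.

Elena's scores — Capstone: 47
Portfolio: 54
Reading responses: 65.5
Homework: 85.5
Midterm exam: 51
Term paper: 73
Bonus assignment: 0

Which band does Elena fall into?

Meets

Term paper (73) > Portfolio (54), so Portfolio counts as 73.
Weighted total:
  Capstone 47 × 0.12 = 5.64
  Portfolio 73 × 0.2 = 14.6
  Reading responses 65.5 × 0.13 = 8.515
  Homework 85.5 × 0.1 = 8.55
  Midterm exam 51 × 0.15 = 7.65
  Term paper 73 × 0.3 = 21.9
Sum = 66.855
Bonus assignment: 66.855 + 0 = 66.855
66.855 is ≥ 65 and < 92 → Meets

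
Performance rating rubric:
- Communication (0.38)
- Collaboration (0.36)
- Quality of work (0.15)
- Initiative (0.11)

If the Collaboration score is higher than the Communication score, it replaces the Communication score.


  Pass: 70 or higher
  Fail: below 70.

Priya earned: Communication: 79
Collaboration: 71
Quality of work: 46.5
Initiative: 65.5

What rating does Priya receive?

Fail

Collaboration (71) ≤ Communication (79), so Communication stays at 79.
Weighted total:
  Communication 79 × 0.38 = 30.02
  Collaboration 71 × 0.36 = 25.56
  Quality of work 46.5 × 0.15 = 6.975
  Initiative 65.5 × 0.11 = 7.205
Sum = 69.76
69.76 < 70 → Fail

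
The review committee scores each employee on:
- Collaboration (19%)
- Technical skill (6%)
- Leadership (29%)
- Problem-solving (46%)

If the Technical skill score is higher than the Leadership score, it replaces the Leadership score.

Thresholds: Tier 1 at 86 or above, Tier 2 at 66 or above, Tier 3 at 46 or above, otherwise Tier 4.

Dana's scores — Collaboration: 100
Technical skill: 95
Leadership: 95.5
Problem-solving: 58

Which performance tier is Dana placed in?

Tier 2

Technical skill (95) ≤ Leadership (95.5), so Leadership stays at 95.5.
Weighted total:
  Collaboration 100 × 0.19 = 19
  Technical skill 95 × 0.06 = 5.7
  Leadership 95.5 × 0.29 = 27.695
  Problem-solving 58 × 0.46 = 26.68
Sum = 79.075
79.075 is ≥ 66 and < 86 → Tier 2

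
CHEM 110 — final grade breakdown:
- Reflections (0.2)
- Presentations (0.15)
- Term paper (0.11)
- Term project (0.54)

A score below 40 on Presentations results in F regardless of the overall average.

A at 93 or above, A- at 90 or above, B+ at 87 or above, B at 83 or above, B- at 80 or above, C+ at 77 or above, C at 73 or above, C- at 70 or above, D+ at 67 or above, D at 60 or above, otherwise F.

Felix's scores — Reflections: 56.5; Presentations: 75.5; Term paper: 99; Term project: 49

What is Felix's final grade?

Presentations score 75.5 ≥ 40: minimum met.
Weighted total:
  Reflections 56.5 × 0.2 = 11.3
  Presentations 75.5 × 0.15 = 11.325
  Term paper 99 × 0.11 = 10.89
  Term project 49 × 0.54 = 26.46
Sum = 59.975
59.975 < 60 → F

F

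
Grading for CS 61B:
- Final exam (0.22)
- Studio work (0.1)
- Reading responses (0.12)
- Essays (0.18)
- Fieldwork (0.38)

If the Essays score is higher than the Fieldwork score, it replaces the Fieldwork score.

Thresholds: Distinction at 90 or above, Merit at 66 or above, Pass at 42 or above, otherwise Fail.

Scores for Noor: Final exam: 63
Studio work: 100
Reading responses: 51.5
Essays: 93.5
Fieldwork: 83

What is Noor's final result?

Merit

Essays (93.5) > Fieldwork (83), so Fieldwork counts as 93.5.
Weighted total:
  Final exam 63 × 0.22 = 13.86
  Studio work 100 × 0.1 = 10
  Reading responses 51.5 × 0.12 = 6.18
  Essays 93.5 × 0.18 = 16.83
  Fieldwork 93.5 × 0.38 = 35.53
Sum = 82.4
82.4 is ≥ 66 and < 90 → Merit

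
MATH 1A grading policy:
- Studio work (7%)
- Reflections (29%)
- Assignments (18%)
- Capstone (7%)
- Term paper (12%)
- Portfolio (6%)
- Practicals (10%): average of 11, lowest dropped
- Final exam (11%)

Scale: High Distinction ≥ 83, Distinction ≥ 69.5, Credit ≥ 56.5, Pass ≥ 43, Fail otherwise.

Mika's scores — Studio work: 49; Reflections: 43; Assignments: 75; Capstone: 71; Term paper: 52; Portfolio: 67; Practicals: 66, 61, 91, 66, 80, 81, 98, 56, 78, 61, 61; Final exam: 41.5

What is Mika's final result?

Credit

Practicals: drop 56 → average of remaining 10 = 743/10 = 74.3
Weighted total:
  Studio work 49 × 0.07 = 3.43
  Reflections 43 × 0.29 = 12.47
  Assignments 75 × 0.18 = 13.5
  Capstone 71 × 0.07 = 4.97
  Term paper 52 × 0.12 = 6.24
  Portfolio 67 × 0.06 = 4.02
  Practicals 74.3 × 0.1 = 7.43
  Final exam 41.5 × 0.11 = 4.565
Sum = 56.625
56.625 is ≥ 56.5 and < 69.5 → Credit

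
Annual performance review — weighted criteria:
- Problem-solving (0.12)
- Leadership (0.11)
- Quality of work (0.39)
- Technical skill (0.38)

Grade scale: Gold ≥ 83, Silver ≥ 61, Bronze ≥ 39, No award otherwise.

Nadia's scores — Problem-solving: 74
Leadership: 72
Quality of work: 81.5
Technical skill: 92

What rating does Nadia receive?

Gold

Weighted total:
  Problem-solving 74 × 0.12 = 8.88
  Leadership 72 × 0.11 = 7.92
  Quality of work 81.5 × 0.39 = 31.785
  Technical skill 92 × 0.38 = 34.96
Sum = 83.545
83.545 ≥ 83 → Gold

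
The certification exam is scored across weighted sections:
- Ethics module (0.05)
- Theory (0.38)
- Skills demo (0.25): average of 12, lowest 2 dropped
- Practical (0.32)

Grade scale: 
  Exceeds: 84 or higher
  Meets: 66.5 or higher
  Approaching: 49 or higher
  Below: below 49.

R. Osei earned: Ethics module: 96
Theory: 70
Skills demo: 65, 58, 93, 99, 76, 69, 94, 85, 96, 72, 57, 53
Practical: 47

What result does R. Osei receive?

Skills demo: drop 53, 57 → average of remaining 10 = 807/10 = 80.7
Weighted total:
  Ethics module 96 × 0.05 = 4.8
  Theory 70 × 0.38 = 26.6
  Skills demo 80.7 × 0.25 = 20.175
  Practical 47 × 0.32 = 15.04
Sum = 66.615
66.615 is ≥ 66.5 and < 84 → Meets

Meets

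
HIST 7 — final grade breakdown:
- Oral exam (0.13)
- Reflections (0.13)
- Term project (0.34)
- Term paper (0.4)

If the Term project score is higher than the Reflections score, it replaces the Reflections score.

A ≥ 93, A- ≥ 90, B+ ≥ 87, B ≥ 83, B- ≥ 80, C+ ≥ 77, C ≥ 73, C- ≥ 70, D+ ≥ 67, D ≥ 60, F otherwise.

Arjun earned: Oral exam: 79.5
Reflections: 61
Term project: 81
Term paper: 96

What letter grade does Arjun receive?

Term project (81) > Reflections (61), so Reflections counts as 81.
Weighted total:
  Oral exam 79.5 × 0.13 = 10.335
  Reflections 81 × 0.13 = 10.53
  Term project 81 × 0.34 = 27.54
  Term paper 96 × 0.4 = 38.4
Sum = 86.805
86.805 is ≥ 83 and < 87 → B

B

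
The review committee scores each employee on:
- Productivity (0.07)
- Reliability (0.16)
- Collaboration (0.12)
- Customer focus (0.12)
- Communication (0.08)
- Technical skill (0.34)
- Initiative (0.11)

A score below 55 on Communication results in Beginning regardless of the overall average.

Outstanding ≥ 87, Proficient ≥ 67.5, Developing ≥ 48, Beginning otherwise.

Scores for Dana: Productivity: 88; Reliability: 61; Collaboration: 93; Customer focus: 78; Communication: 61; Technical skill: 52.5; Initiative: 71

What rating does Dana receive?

Developing

Communication score 61 ≥ 55: minimum met.
Weighted total:
  Productivity 88 × 0.07 = 6.16
  Reliability 61 × 0.16 = 9.76
  Collaboration 93 × 0.12 = 11.16
  Customer focus 78 × 0.12 = 9.36
  Communication 61 × 0.08 = 4.88
  Technical skill 52.5 × 0.34 = 17.85
  Initiative 71 × 0.11 = 7.81
Sum = 66.98
66.98 is ≥ 48 and < 67.5 → Developing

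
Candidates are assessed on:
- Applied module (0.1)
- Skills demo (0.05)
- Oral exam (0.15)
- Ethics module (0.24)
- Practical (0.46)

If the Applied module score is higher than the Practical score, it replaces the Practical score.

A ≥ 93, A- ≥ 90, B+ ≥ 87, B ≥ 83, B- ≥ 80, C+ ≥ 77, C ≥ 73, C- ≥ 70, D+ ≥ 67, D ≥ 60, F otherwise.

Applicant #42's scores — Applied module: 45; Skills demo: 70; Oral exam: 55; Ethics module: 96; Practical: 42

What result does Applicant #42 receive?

Applied module (45) > Practical (42), so Practical counts as 45.
Weighted total:
  Applied module 45 × 0.1 = 4.5
  Skills demo 70 × 0.05 = 3.5
  Oral exam 55 × 0.15 = 8.25
  Ethics module 96 × 0.24 = 23.04
  Practical 45 × 0.46 = 20.7
Sum = 59.99
59.99 < 60 → F

F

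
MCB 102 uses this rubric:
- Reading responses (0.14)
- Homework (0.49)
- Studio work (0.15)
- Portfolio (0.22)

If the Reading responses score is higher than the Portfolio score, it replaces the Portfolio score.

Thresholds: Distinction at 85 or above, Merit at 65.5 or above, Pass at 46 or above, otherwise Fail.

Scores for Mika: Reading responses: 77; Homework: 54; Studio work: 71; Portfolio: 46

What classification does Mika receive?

Pass

Reading responses (77) > Portfolio (46), so Portfolio counts as 77.
Weighted total:
  Reading responses 77 × 0.14 = 10.78
  Homework 54 × 0.49 = 26.46
  Studio work 71 × 0.15 = 10.65
  Portfolio 77 × 0.22 = 16.94
Sum = 64.83
64.83 is ≥ 46 and < 65.5 → Pass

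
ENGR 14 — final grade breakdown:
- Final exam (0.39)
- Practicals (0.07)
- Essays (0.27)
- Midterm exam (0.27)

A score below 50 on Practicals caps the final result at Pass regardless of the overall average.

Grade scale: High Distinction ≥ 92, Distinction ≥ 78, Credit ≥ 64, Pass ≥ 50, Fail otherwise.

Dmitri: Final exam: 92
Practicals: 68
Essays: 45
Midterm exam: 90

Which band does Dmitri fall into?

Practicals score 68 ≥ 50: minimum met.
Weighted total:
  Final exam 92 × 0.39 = 35.88
  Practicals 68 × 0.07 = 4.76
  Essays 45 × 0.27 = 12.15
  Midterm exam 90 × 0.27 = 24.3
Sum = 77.09
77.09 is ≥ 64 and < 78 → Credit

Credit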